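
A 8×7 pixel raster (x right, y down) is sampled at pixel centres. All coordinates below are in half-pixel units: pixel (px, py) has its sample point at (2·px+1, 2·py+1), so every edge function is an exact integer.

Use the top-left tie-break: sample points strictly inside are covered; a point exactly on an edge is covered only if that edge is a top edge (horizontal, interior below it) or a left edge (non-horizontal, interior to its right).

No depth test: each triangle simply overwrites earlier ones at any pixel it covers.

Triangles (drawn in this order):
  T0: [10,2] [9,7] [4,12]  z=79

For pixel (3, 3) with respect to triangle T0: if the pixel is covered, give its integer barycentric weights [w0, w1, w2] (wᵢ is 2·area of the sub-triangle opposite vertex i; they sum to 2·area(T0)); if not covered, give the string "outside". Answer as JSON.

T0:
  2·area = 20
  edge (10, 2)→(9, 7): d=(-1,5) right/bottom  bias=-1
  edge (9, 7)→(4, 12): d=(-5,5) right/bottom  bias=-1
  edge (4, 12)→(10, 2): d=(6,-10) top-left  bias=+0
    (7,0)@(15, 1): e=[-24,0,44] → .  [on edge]
    (6,1)@(13, 3): e=[-16,0,36] → .  [on edge]
    (4,2)@(9, 5): e=[2,10,8] → X
    (5,2)@(11, 5): e=[-8,0,28] → .  [on edge]
    (3,3)@(7, 7): e=[10,10,0] → X  [on edge]
    (4,3)@(9, 7): e=[0,0,20] → .  [on edge]
    (3,4)@(7, 9): e=[8,0,12] → .  [on edge]
    (2,5)@(5, 11): e=[16,0,4] → .  [on edge]
    (1,6)@(3, 13): e=[24,0,-4] → .  [on edge]
  covered (2 px):
    . . . . . . . .
    . . . . . . . .
    . . . . X . . .
    . . . X . . . .
    . . . . . . . .
    . . . . . . . .
    . . . . . . . .

Result: [10,0,10]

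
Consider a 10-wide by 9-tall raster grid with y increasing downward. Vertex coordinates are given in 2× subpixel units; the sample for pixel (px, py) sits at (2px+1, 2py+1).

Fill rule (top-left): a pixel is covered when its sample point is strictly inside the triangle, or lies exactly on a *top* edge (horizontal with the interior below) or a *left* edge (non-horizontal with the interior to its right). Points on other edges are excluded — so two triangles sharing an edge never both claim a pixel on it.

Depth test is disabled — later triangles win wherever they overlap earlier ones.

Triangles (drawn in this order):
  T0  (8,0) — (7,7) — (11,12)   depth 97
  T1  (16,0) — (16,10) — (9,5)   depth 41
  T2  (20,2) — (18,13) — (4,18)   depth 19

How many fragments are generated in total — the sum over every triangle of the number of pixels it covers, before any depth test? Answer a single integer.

T0:
  2·area = 33  (B↔C swapped to make it positive)
  edge (8, 0)→(11, 12): d=(3,12) right/bottom  bias=-1
  edge (11, 12)→(7, 7): d=(-4,-5) top-left  bias=+0
  edge (7, 7)→(8, 0): d=(1,-7) top-left  bias=+0
    (4,2)@(9, 5): e=[3,18,12] → █
    (5,2)@(11, 5): e=[-21,28,26] → ·
    (3,3)@(7, 7): e=[33,0,0] → █  [on edge]
    (5,3)@(11, 7): e=[-15,20,28] → ·
    (3,4)@(7, 9): e=[39,-8,2] → ·
    (4,4)@(9, 9): e=[15,2,16] → █
    (5,4)@(11, 9): e=[-9,12,30] → ·
    (4,5)@(9, 11): e=[21,-6,18] → ·
    (7,8)@(15, 17): e=[-33,0,66] → ·  [on edge]
  covered (4 px):
    · · · · · · · · · ·
    · · · · · · · · · ·
    · · · · █ · · · · ·
    · · · █ █ · · · · ·
    · · · · █ · · · · ·
    · · · · · · · · · ·
    · · · · · · · · · ·
    · · · · · · · · · ·
    · · · · · · · · · ·
T1:
  2·area = 70
  edge (16, 0)→(16, 10): d=(0,10) right/bottom  bias=-1
  edge (16, 10)→(9, 5): d=(-7,-5) top-left  bias=+0
  edge (9, 5)→(16, 0): d=(7,-5) top-left  bias=+0
    (7,0)@(15, 1): e=[10,58,2] → █
    (8,0)@(17, 1): e=[-10,68,12] → ·
    (6,1)@(13, 3): e=[30,34,6] → █
    (8,1)@(17, 3): e=[-10,54,26] → ·
    (4,2)@(9, 5): e=[70,0,0] → █  [on edge]
    (5,2)@(11, 5): e=[50,10,10] → █
    (8,2)@(17, 5): e=[-10,40,40] → ·
    (4,3)@(9, 7): e=[70,-14,14] → ·
    (5,3)@(11, 7): e=[50,-4,24] → ·
    (6,3)@(13, 7): e=[30,6,34] → █
    (8,3)@(17, 7): e=[-10,26,54] → ·
    (6,4)@(13, 9): e=[30,-8,48] → ·
  covered (10 px):
    · · · · · · · █ · ·
    · · · · · · █ █ · ·
    · · · · █ █ █ █ · ·
    · · · · · · █ █ · ·
    · · · · · · · █ · ·
    · · · · · · · · · ·
    · · · · · · · · · ·
    · · · · · · · · · ·
    · · · · · · · · · ·
T2:
  2·area = 144
  edge (20, 2)→(18, 13): d=(-2,11) right/bottom  bias=-1
  edge (18, 13)→(4, 18): d=(-14,5) right/bottom  bias=-1
  edge (4, 18)→(20, 2): d=(16,-16) top-left  bias=+0
    (9,1)@(19, 3): e=[9,135,0] → █  [on edge]
    (8,2)@(17, 5): e=[27,117,0] → █  [on edge]
    (7,3)@(15, 7): e=[45,99,0] → █  [on edge]
    (6,4)@(13, 9): e=[63,81,0] → █  [on edge]
    (9,4)@(19, 9): e=[-3,51,96] → ·
    (5,5)@(11, 11): e=[81,63,0] → █  [on edge]
    (9,5)@(19, 11): e=[-7,23,128] → ·
    (4,6)@(9, 13): e=[99,45,0] → █  [on edge]
    (9,6)@(19, 13): e=[-11,-5,160] → ·
    (3,7)@(7, 15): e=[117,27,0] → █  [on edge]
    (6,7)@(13, 15): e=[51,-3,96] → ·
    (7,7)@(15, 15): e=[29,-13,128] → ·
    (2,8)@(5, 17): e=[135,9,0] → █  [on edge]
  covered (22 px):
    · · · · · · · · · ·
    · · · · · · · · · █
    · · · · · · · · █ █
    · · · · · · · █ █ █
    · · · · · · █ █ █ ·
    · · · · · █ █ █ █ ·
    · · · · █ █ █ █ █ ·
    · · · █ █ █ · · · ·
    · · █ · · · · · · ·

Final: 36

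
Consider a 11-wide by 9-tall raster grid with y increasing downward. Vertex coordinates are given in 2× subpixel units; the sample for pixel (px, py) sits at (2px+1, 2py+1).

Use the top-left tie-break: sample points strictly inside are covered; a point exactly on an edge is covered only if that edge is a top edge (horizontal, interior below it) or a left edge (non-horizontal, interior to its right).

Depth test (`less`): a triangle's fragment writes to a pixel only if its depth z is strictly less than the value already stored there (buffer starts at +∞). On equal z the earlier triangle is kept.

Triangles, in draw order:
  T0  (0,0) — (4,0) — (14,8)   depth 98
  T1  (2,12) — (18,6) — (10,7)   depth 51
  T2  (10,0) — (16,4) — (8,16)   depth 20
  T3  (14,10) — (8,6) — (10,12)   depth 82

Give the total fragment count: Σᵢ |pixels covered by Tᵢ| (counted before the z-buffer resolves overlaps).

T0:
  2·area = 32
  edge (0, 0)→(4, 0): d=(4,0) top-left  bias=+0
  edge (4, 0)→(14, 8): d=(10,8) right/bottom  bias=-1
  edge (14, 8)→(0, 0): d=(-14,-8) top-left  bias=+0
    (1,0)@(3, 1): e=[4,18,10] → █
    (2,0)@(5, 1): e=[4,2,26] → █
    (3,0)@(7, 1): e=[4,-14,42] → ·
    (1,1)@(3, 3): e=[12,38,-18] → ·
    (2,1)@(5, 3): e=[12,22,-2] → ·
    (3,1)@(7, 3): e=[12,6,14] → █
    (4,1)@(9, 3): e=[12,-10,30] → ·
    (3,2)@(7, 5): e=[20,26,-14] → ·
    (4,2)@(9, 5): e=[20,10,2] → █
    (5,2)@(11, 5): e=[20,-6,18] → ·
    (4,3)@(9, 7): e=[28,30,-26] → ·
  covered (4 px):
    · █ █ · · · · · · · ·
    · · · █ · · · · · · ·
    · · · · █ · · · · · ·
    · · · · · · · · · · ·
    · · · · · · · · · · ·
    · · · · · · · · · · ·
    · · · · · · · · · · ·
    · · · · · · · · · · ·
    · · · · · · · · · · ·
T1:
  2·area = 32  (B↔C swapped to make it positive)
  edge (2, 12)→(10, 7): d=(8,-5) top-left  bias=+0
  edge (10, 7)→(18, 6): d=(8,-1) top-left  bias=+0
  edge (18, 6)→(2, 12): d=(-16,6) right/bottom  bias=-1
    (5,3)@(11, 7): e=[5,1,26] → █
    (6,3)@(13, 7): e=[15,3,14] → █
    (7,3)@(15, 7): e=[25,5,2] → █
    (8,3)@(17, 7): e=[35,7,-10] → ·
    (3,4)@(7, 9): e=[1,13,18] → █
    (4,4)@(9, 9): e=[11,15,6] → █
    (5,4)@(11, 9): e=[21,17,-6] → ·
    (6,4)@(13, 9): e=[31,19,-18] → ·
    (7,4)@(15, 9): e=[41,21,-30] → ·
    (3,5)@(7, 11): e=[17,29,-14] → ·
    (4,5)@(9, 11): e=[27,31,-26] → ·
  covered (5 px):
    · · · · · · · · · · ·
    · · · · · · · · · · ·
    · · · · · · · · · · ·
    · · · · · █ █ █ · · ·
    · · · █ █ · · · · · ·
    · · · · · · · · · · ·
    · · · · · · · · · · ·
    · · · · · · · · · · ·
    · · · · · · · · · · ·
T2:
  2·area = 104
  edge (10, 0)→(16, 4): d=(6,4) right/bottom  bias=-1
  edge (16, 4)→(8, 16): d=(-8,12) right/bottom  bias=-1
  edge (8, 16)→(10, 0): d=(2,-16) top-left  bias=+0
    (5,0)@(11, 1): e=[2,84,18] → █
    (6,0)@(13, 1): e=[-6,60,50] → ·
    (5,1)@(11, 3): e=[14,68,22] → █
    (6,1)@(13, 3): e=[6,44,54] → █
    (7,1)@(15, 3): e=[-2,20,86] → ·
    (5,2)@(11, 5): e=[26,52,26] → █
    (7,2)@(15, 5): e=[10,4,90] → █
    (8,2)@(17, 5): e=[2,-20,122] → ·
    (5,3)@(11, 7): e=[38,36,30] → █
    (7,3)@(15, 7): e=[22,-12,94] → ·
    (4,4)@(9, 9): e=[58,44,2] → █
    (6,4)@(13, 9): e=[42,-4,66] → ·
  covered (13 px):
    · · · · · █ · · · · ·
    · · · · · █ █ · · · ·
    · · · · · █ █ █ · · ·
    · · · · · █ █ · · · ·
    · · · · █ █ · · · · ·
    · · · · █ █ · · · · ·
    · · · · █ · · · · · ·
    · · · · · · · · · · ·
    · · · · · · · · · · ·
T3:
  2·area = 28  (B↔C swapped to make it positive)
  edge (14, 10)→(10, 12): d=(-4,2) right/bottom  bias=-1
  edge (10, 12)→(8, 6): d=(-2,-6) top-left  bias=+0
  edge (8, 6)→(14, 10): d=(6,4) right/bottom  bias=-1
    (3,1)@(7, 3): e=[42,0,-14] → ·  [on edge]
    (4,3)@(9, 7): e=[22,4,2] → █
    (5,3)@(11, 7): e=[18,16,-6] → ·
    (4,4)@(9, 9): e=[14,0,14] → █  [on edge]
    (5,4)@(11, 9): e=[10,12,6] → █
    (6,4)@(13, 9): e=[6,24,-2] → ·
    (4,5)@(9, 11): e=[6,-4,26] → ·
    (5,5)@(11, 11): e=[2,8,18] → █
    (6,5)@(13, 11): e=[-2,20,10] → ·
    (5,6)@(11, 13): e=[-6,4,30] → ·
    (5,7)@(11, 15): e=[-14,0,42] → ·  [on edge]
  covered (4 px):
    · · · · · · · · · · ·
    · · · · · · · · · · ·
    · · · · · · · · · · ·
    · · · · █ · · · · · ·
    · · · · █ █ · · · · ·
    · · · · · █ · · · · ·
    · · · · · · · · · · ·
    · · · · · · · · · · ·
    · · · · · · · · · · ·

Result: 26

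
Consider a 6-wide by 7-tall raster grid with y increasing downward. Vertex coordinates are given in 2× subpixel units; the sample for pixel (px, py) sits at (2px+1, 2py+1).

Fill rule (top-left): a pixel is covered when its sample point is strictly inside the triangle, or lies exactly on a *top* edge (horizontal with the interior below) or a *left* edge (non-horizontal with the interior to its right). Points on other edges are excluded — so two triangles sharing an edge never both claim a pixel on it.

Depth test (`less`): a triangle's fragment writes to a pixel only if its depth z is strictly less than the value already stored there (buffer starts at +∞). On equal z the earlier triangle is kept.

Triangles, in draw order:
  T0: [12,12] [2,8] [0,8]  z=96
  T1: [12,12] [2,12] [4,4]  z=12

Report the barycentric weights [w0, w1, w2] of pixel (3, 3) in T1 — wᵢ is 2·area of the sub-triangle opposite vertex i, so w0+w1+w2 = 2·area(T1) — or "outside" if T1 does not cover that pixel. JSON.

T0:
  2·area = 8  (B↔C swapped to make it positive)
  edge (12, 12)→(0, 8): d=(-12,-4) top-left  bias=+0
  edge (0, 8)→(2, 8): d=(2,0) top-left  bias=+0
  edge (2, 8)→(12, 12): d=(10,4) right/bottom  bias=-1
    (1,4)@(3, 9): e=[0,2,6] → #  [on edge]
    (2,4)@(5, 9): e=[8,2,-2] → ·
    (1,5)@(3, 11): e=[-24,6,26] → ·
    (4,5)@(9, 11): e=[0,6,2] → #  [on edge]
    (5,5)@(11, 11): e=[8,6,-6] → ·
    (4,6)@(9, 13): e=[-24,10,22] → ·
  covered (2 px):
    · · · · · ·
    · · · · · ·
    · · · · · ·
    · · · · · ·
    · # · · · ·
    · · · · # ·
    · · · · · ·
T1:
  2·area = 80
  edge (12, 12)→(2, 12): d=(-10,0) right/bottom  bias=-1
  edge (2, 12)→(4, 4): d=(2,-8) top-left  bias=+0
  edge (4, 4)→(12, 12): d=(8,8) right/bottom  bias=-1
    (0,0)@(1, 1): e=[110,-30,0] → ·  [on edge]
    (1,1)@(3, 3): e=[90,-10,0] → ·  [on edge]
    (2,2)@(5, 5): e=[70,10,0] → ·  [on edge]
    (2,3)@(5, 7): e=[50,14,16] → #
    (3,3)@(7, 7): e=[50,30,0] → ·  [on edge]
    (1,4)@(3, 9): e=[30,2,48] → #
    (3,4)@(7, 9): e=[30,34,16] → #
    (4,4)@(9, 9): e=[30,50,0] → ·  [on edge]
    (1,5)@(3, 11): e=[10,6,64] → #
    (4,5)@(9, 11): e=[10,54,16] → #
    (5,5)@(11, 11): e=[10,70,0] → ·  [on edge]
    (1,6)@(3, 13): e=[-10,10,80] → ·
  covered (8 px):
    · · · · · ·
    · · · · · ·
    · · · · · ·
    · · # · · ·
    · # # # · ·
    · # # # # ·
    · · · · · ·

Result: "outside"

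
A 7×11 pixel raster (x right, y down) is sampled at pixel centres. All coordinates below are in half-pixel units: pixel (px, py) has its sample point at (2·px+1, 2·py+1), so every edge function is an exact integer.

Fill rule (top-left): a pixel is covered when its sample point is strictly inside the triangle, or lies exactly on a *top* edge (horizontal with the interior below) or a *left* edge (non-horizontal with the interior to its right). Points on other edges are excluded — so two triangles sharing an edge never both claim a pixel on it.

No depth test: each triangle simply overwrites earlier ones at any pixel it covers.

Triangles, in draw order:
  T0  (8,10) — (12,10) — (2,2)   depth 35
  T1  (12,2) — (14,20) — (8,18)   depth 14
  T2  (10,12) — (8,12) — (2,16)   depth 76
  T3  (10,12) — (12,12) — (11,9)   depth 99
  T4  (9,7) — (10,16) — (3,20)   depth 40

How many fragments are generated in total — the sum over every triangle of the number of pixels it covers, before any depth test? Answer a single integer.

T0:
  2·area = 32  (B↔C swapped to make it positive)
  edge (8, 10)→(2, 2): d=(-6,-8) top-left  bias=+0
  edge (2, 2)→(12, 10): d=(10,8) right/bottom  bias=-1
  edge (12, 10)→(8, 10): d=(-4,0) right/bottom  bias=-1
    (1,1)@(3, 3): e=[2,2,28] → X
    (2,1)@(5, 3): e=[18,-14,28] → .
    (1,2)@(3, 5): e=[-10,22,20] → .
    (2,2)@(5, 5): e=[6,6,20] → X
    (3,2)@(7, 5): e=[22,-10,20] → .
    (2,3)@(5, 7): e=[-6,26,12] → .
    (3,3)@(7, 7): e=[10,10,12] → X
    (4,3)@(9, 7): e=[26,-6,12] → .
    (3,4)@(7, 9): e=[-2,30,4] → .
    (4,4)@(9, 9): e=[14,14,4] → X
    (5,4)@(11, 9): e=[30,-2,4] → .
    (4,5)@(9, 11): e=[2,34,-4] → .
  covered (4 px):
    . . . . . . .
    . X . . . . .
    . . X . . . .
    . . . X . . .
    . . . . X . .
    . . . . . . .
    . . . . . . .
    . . . . . . .
    . . . . . . .
    . . . . . . .
    . . . . . . .
T1:
  2·area = 104
  edge (12, 2)→(14, 20): d=(2,18) right/bottom  bias=-1
  edge (14, 20)→(8, 18): d=(-6,-2) top-left  bias=+0
  edge (8, 18)→(12, 2): d=(4,-16) top-left  bias=+0
    (5,3)@(11, 7): e=[28,72,4] → X
    (6,3)@(13, 7): e=[-8,76,36] → .
    (5,4)@(11, 9): e=[32,60,12] → X
    (6,4)@(13, 9): e=[-4,64,44] → .
    (5,5)@(11, 11): e=[36,48,20] → X
    (6,5)@(13, 11): e=[0,52,52] → .  [on edge]
    (5,6)@(11, 13): e=[40,36,28] → X
    (6,6)@(13, 13): e=[4,40,60] → X
    (4,7)@(9, 15): e=[80,20,4] → X
    (2,8)@(5, 17): e=[156,0,-52] → .  [on edge]
    (4,8)@(9, 17): e=[84,8,12] → X
    (4,9)@(9, 19): e=[88,-4,20] → .
    (5,9)@(11, 19): e=[52,0,52] → X  [on edge]
  covered (13 px):
    . . . . . . .
    . . . . . . .
    . . . . . . .
    . . . . . X .
    . . . . . X .
    . . . . . X .
    . . . . . X X
    . . . . X X X
    . . . . X X X
    . . . . . X X
    . . . . . . .
T2:
  2·area = 8  (B↔C swapped to make it positive)
  edge (10, 12)→(2, 16): d=(-8,4) right/bottom  bias=-1
  edge (2, 16)→(8, 12): d=(6,-4) top-left  bias=+0
  edge (8, 12)→(10, 12): d=(2,0) top-left  bias=+0
    (3,6)@(7, 13): e=[4,2,2] → X
    (4,6)@(9, 13): e=[-4,10,2] → .
    (3,7)@(7, 15): e=[-12,14,6] → .
  covered (1 px):
    . . . . . . .
    . . . . . . .
    . . . . . . .
    . . . . . . .
    . . . . . . .
    . . . . . . .
    . . . X . . .
    . . . . . . .
    . . . . . . .
    . . . . . . .
    . . . . . . .
T3:
  2·area = 6  (B↔C swapped to make it positive)
  edge (10, 12)→(11, 9): d=(1,-3) top-left  bias=+0
  edge (11, 9)→(12, 12): d=(1,3) right/bottom  bias=-1
  edge (12, 12)→(10, 12): d=(-2,0) right/bottom  bias=-1
    (4,1)@(9, 3): e=[-12,0,18] → .  [on edge]
    (6,1)@(13, 3): e=[0,-12,18] → .  [on edge]
    (5,4)@(11, 9): e=[0,0,6] → .  [on edge]
    (5,5)@(11, 11): e=[2,2,2] → X
    (6,5)@(13, 11): e=[8,-4,2] → .
    (5,6)@(11, 13): e=[4,4,-2] → .
    (4,7)@(9, 15): e=[0,12,-6] → .  [on edge]
    (6,7)@(13, 15): e=[12,0,-6] → .  [on edge]
    (3,10)@(7, 21): e=[0,24,-18] → .  [on edge]
  covered (1 px):
    . . . . . . .
    . . . . . . .
    . . . . . . .
    . . . . . . .
    . . . . . . .
    . . . . . X .
    . . . . . . .
    . . . . . . .
    . . . . . . .
    . . . . . . .
    . . . . . . .
T4:
  2·area = 67
  edge (9, 7)→(10, 16): d=(1,9) right/bottom  bias=-1
  edge (10, 16)→(3, 20): d=(-7,4) right/bottom  bias=-1
  edge (3, 20)→(9, 7): d=(6,-13) top-left  bias=+0
    (4,3)@(9, 7): e=[0,67,0] → .  [on edge]
    (4,4)@(9, 9): e=[2,53,12] → X
    (5,4)@(11, 9): e=[-16,45,38] → .
    (4,5)@(9, 11): e=[4,39,24] → X
    (5,5)@(11, 11): e=[-14,31,50] → .
    (3,6)@(7, 13): e=[24,33,10] → X
    (5,6)@(11, 13): e=[-12,17,62] → .
    (3,7)@(7, 15): e=[26,19,22] → X
    (5,7)@(11, 15): e=[-10,3,74] → .
    (2,8)@(5, 17): e=[46,13,8] → X
    (4,8)@(9, 17): e=[10,-3,60] → .
    (2,9)@(5, 19): e=[48,-1,20] → .
  covered (8 px):
    . . . . . . .
    . . . . . . .
    . . . . . . .
    . . . . . . .
    . . . . X . .
    . . . . X . .
    . . . X X . .
    . . . X X . .
    . . X X . . .
    . . . . . . .
    . . . . . . .

Final: 27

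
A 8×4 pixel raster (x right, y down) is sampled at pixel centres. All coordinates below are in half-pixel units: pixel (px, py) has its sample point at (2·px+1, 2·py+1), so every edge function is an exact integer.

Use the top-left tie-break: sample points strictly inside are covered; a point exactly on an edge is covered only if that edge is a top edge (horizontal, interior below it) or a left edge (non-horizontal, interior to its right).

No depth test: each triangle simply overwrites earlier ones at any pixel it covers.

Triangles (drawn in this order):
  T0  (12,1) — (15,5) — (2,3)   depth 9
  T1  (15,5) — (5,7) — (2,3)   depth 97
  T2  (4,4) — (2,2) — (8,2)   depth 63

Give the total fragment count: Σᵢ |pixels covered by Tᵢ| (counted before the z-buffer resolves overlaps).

T0:
  2·area = 46
  edge (12, 1)→(15, 5): d=(3,4) right/bottom  bias=-1
  edge (15, 5)→(2, 3): d=(-13,-2) top-left  bias=+0
  edge (2, 3)→(12, 1): d=(10,-2) top-left  bias=+0
    (1,1)@(3, 3): e=[42,2,2] → █
    (2,1)@(5, 3): e=[34,6,6] → █
    (3,1)@(7, 3): e=[26,10,10] → █
    (4,1)@(9, 3): e=[18,14,14] → █
    (5,1)@(11, 3): e=[10,18,18] → █
    (6,1)@(13, 3): e=[2,22,22] → █
    (7,1)@(15, 3): e=[-6,26,26] → ·
    (1,2)@(3, 5): e=[48,-24,22] → ·
    (2,2)@(5, 5): e=[40,-20,26] → ·
    (3,2)@(7, 5): e=[32,-16,30] → ·
    (4,2)@(9, 5): e=[24,-12,34] → ·
    (5,2)@(11, 5): e=[16,-8,38] → ·
    (7,2)@(15, 5): e=[0,0,46] → ·  [on edge]
  covered (6 px):
    · · · · · · · ·
    · █ █ █ █ █ █ ·
    · · · · · · · ·
    · · · · · · · ·
T1:
  2·area = 46
  edge (15, 5)→(5, 7): d=(-10,2) right/bottom  bias=-1
  edge (5, 7)→(2, 3): d=(-3,-4) top-left  bias=+0
  edge (2, 3)→(15, 5): d=(13,2) right/bottom  bias=-1
    (2,2)@(5, 5): e=[20,6,20] → █
    (3,2)@(7, 5): e=[16,14,16] → █
    (4,2)@(9, 5): e=[12,22,12] → █
    (5,2)@(11, 5): e=[8,30,8] → █
    (6,2)@(13, 5): e=[4,38,4] → █
    (7,2)@(15, 5): e=[0,46,0] → ·  [on edge]
    (2,3)@(5, 7): e=[0,0,46] → ·  [on edge]
    (3,3)@(7, 7): e=[-4,8,42] → ·
    (4,3)@(9, 7): e=[-8,16,38] → ·
    (5,3)@(11, 7): e=[-12,24,34] → ·
    (6,3)@(13, 7): e=[-16,32,30] → ·
  covered (5 px):
    · · · · · · · ·
    · · · · · · · ·
    · · █ █ █ █ █ ·
    · · · · · · · ·
T2:
  2·area = 12
  edge (4, 4)→(2, 2): d=(-2,-2) top-left  bias=+0
  edge (2, 2)→(8, 2): d=(6,0) top-left  bias=+0
  edge (8, 2)→(4, 4): d=(-4,2) right/bottom  bias=-1
    (0,0)@(1, 1): e=[0,-6,18] → ·  [on edge]
    (1,1)@(3, 3): e=[0,6,6] → █  [on edge]
    (2,1)@(5, 3): e=[4,6,2] → █
    (3,1)@(7, 3): e=[8,6,-2] → ·
    (1,2)@(3, 5): e=[-4,18,-2] → ·
    (2,2)@(5, 5): e=[0,18,-6] → ·  [on edge]
    (3,3)@(7, 7): e=[0,30,-18] → ·  [on edge]
  covered (2 px):
    · · · · · · · ·
    · █ █ · · · · ·
    · · · · · · · ·
    · · · · · · · ·

Answer: 13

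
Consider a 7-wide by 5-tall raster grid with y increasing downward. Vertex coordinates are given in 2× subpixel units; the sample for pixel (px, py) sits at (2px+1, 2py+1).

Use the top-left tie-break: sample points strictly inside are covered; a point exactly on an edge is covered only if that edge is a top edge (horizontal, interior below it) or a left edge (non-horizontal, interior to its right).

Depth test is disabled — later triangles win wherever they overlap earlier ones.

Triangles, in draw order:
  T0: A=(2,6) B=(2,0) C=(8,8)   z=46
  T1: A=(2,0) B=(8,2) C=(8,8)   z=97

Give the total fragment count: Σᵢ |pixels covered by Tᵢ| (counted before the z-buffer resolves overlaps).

T0:
  2·area = 36
  edge (2, 6)→(2, 0): d=(0,-6) top-left  bias=+0
  edge (2, 0)→(8, 8): d=(6,8) right/bottom  bias=-1
  edge (8, 8)→(2, 6): d=(-6,-2) top-left  bias=+0
    (1,1)@(3, 3): e=[6,10,20] → █
    (2,1)@(5, 3): e=[18,-6,24] → ·
    (1,2)@(3, 5): e=[6,22,8] → █
    (2,2)@(5, 5): e=[18,6,12] → █
    (3,2)@(7, 5): e=[30,-10,16] → ·
    (1,3)@(3, 7): e=[6,34,-4] → ·
    (2,3)@(5, 7): e=[18,18,0] → █  [on edge]
    (3,3)@(7, 7): e=[30,2,4] → █
    (4,3)@(9, 7): e=[42,-14,8] → ·
    (2,4)@(5, 9): e=[18,30,-12] → ·
    (3,4)@(7, 9): e=[30,14,-8] → ·
    (5,4)@(11, 9): e=[54,-18,0] → ·  [on edge]
  covered (5 px):
    · · · · · · ·
    · █ · · · · ·
    · █ █ · · · ·
    · · █ █ · · ·
    · · · · · · ·
T1:
  2·area = 36
  edge (2, 0)→(8, 2): d=(6,2) right/bottom  bias=-1
  edge (8, 2)→(8, 8): d=(0,6) right/bottom  bias=-1
  edge (8, 8)→(2, 0): d=(-6,-8) top-left  bias=+0
    (1,0)@(3, 1): e=[4,30,2] → █
    (2,0)@(5, 1): e=[0,18,18] → ·  [on edge]
    (1,1)@(3, 3): e=[16,30,-10] → ·
    (2,1)@(5, 3): e=[12,18,6] → █
    (3,1)@(7, 3): e=[8,6,22] → █
    (4,1)@(9, 3): e=[4,-6,38] → ·
    (5,1)@(11, 3): e=[0,-18,54] → ·  [on edge]
    (2,2)@(5, 5): e=[24,18,-6] → ·
    (3,2)@(7, 5): e=[20,6,10] → █
    (4,2)@(9, 5): e=[16,-6,26] → ·
    (3,3)@(7, 7): e=[32,6,-2] → ·
  covered (4 px):
    · █ · · · · ·
    · · █ █ · · ·
    · · · █ · · ·
    · · · · · · ·
    · · · · · · ·

Answer: 9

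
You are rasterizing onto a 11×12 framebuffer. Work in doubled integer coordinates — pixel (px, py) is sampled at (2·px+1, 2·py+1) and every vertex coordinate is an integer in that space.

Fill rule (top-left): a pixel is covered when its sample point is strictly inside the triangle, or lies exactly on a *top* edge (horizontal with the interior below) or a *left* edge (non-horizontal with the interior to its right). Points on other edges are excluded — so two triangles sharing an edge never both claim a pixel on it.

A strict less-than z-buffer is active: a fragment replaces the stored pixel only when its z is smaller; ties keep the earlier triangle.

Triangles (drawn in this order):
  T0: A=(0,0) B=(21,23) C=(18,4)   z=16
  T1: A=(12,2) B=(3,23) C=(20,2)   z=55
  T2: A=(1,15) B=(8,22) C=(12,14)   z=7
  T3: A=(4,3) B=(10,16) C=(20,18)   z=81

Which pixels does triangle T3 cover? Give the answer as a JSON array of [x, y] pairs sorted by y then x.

T0:
  2·area = 330  (B↔C swapped to make it positive)
  edge (0, 0)→(18, 4): d=(18,4) right/bottom  bias=-1
  edge (18, 4)→(21, 23): d=(3,19) right/bottom  bias=-1
  edge (21, 23)→(0, 0): d=(-21,-23) top-left  bias=+0
    (0,0)@(1, 1): e=[14,314,2] → █
    (1,0)@(3, 1): e=[6,276,48] → █
    (2,0)@(5, 1): e=[-2,238,94] → ·
    (0,1)@(1, 3): e=[50,320,-40] → ·
    (1,1)@(3, 3): e=[42,282,6] → █
    (2,1)@(5, 3): e=[34,244,52] → █
    (3,1)@(7, 3): e=[26,206,98] → █
    (4,1)@(9, 3): e=[18,168,144] → █
    (5,1)@(11, 3): e=[10,130,190] → █
    (6,1)@(13, 3): e=[2,92,236] → █
    (7,1)@(15, 3): e=[-6,54,282] → ·
    (1,2)@(3, 5): e=[78,288,-36] → ·
    (10,11)@(21, 23): e=[330,0,0] → ·  [on edge]
  covered (41 px):
    █ █ · · · · · · · · ·
    · █ █ █ █ █ █ · · · ·
    · · █ █ █ █ █ █ █ · ·
    · · · █ █ █ █ █ █ · ·
    · · · · █ █ █ █ █ · ·
    · · · · · █ █ █ █ █ ·
    · · · · · · █ █ █ █ ·
    · · · · · · · █ █ █ ·
    · · · · · · · · █ █ ·
    · · · · · · · · · █ ·
    · · · · · · · · · · ·
    · · · · · · · · · · ·
T1:
  2·area = 168  (B↔C swapped to make it positive)
  edge (12, 2)→(20, 2): d=(8,0) top-left  bias=+0
  edge (20, 2)→(3, 23): d=(-17,21) right/bottom  bias=-1
  edge (3, 23)→(12, 2): d=(9,-21) top-left  bias=+0
    (6,1)@(13, 3): e=[8,130,30] → █
    (7,1)@(15, 3): e=[8,88,72] → █
    (8,1)@(17, 3): e=[8,46,114] → █
    (9,1)@(19, 3): e=[8,4,156] → █
    (10,1)@(21, 3): e=[8,-38,198] → ·
    (5,2)@(11, 5): e=[24,138,6] → █
    (9,2)@(19, 5): e=[24,-30,174] → ·
    (5,3)@(11, 7): e=[40,104,24] → █
    (8,3)@(17, 7): e=[40,-22,150] → ·
    (4,4)@(9, 9): e=[56,112,0] → █  [on edge]
    (7,4)@(15, 9): e=[56,-14,126] → ·
    (4,5)@(9, 11): e=[72,78,18] → █
    (1,11)@(3, 23): e=[168,0,0] → ·  [on edge]
  covered (22 px):
    · · · · · · · · · · ·
    · · · · · · █ █ █ █ ·
    · · · · · █ █ █ █ · ·
    · · · · · █ █ █ · · ·
    · · · · █ █ █ · · · ·
    · · · · █ █ · · · · ·
    · · · · █ █ · · · · ·
    · · · █ █ · · · · · ·
    · · · █ · · · · · · ·
    · · █ · · · · · · · ·
    · · · · · · · · · · ·
    · · · · · · · · · · ·
T2:
  2·area = 84  (B↔C swapped to make it positive)
  edge (1, 15)→(12, 14): d=(11,-1) top-left  bias=+0
  edge (12, 14)→(8, 22): d=(-4,8) right/bottom  bias=-1
  edge (8, 22)→(1, 15): d=(-7,-7) top-left  bias=+0
    (0,7)@(1, 15): e=[0,84,0] → █  [on edge]
    (1,7)@(3, 15): e=[2,68,14] → █
    (2,7)@(5, 15): e=[4,52,28] → █
    (3,7)@(7, 15): e=[6,36,42] → █
    (4,7)@(9, 15): e=[8,20,56] → █
    (5,7)@(11, 15): e=[10,4,70] → █
    (6,7)@(13, 15): e=[12,-12,84] → ·
    (0,8)@(1, 17): e=[22,76,-14] → ·
    (1,8)@(3, 17): e=[24,60,0] → █  [on edge]
    (5,8)@(11, 17): e=[32,-4,56] → ·
    (1,9)@(3, 19): e=[46,52,-14] → ·
    (2,9)@(5, 19): e=[48,36,0] → █  [on edge]
    (3,10)@(7, 21): e=[72,12,0] → █  [on edge]
    (4,11)@(9, 23): e=[96,-12,0] → ·  [on edge]
  covered (14 px):
    · · · · · · · · · · ·
    · · · · · · · · · · ·
    · · · · · · · · · · ·
    · · · · · · · · · · ·
    · · · · · · · · · · ·
    · · · · · · · · · · ·
    · · · · · · · · · · ·
    █ █ █ █ █ █ · · · · ·
    · █ █ █ █ · · · · · ·
    · · █ █ █ · · · · · ·
    · · · █ · · · · · · ·
    · · · · · · · · · · ·
T3:
  2·area = 118  (B↔C swapped to make it positive)
  edge (4, 3)→(20, 18): d=(16,15) right/bottom  bias=-1
  edge (20, 18)→(10, 16): d=(-10,-2) top-left  bias=+0
  edge (10, 16)→(4, 3): d=(-6,-13) top-left  bias=+0
    (2,2)@(5, 5): e=[17,100,1] → █
    (3,2)@(7, 5): e=[-13,104,27] → ·
    (2,3)@(5, 7): e=[49,80,-11] → ·
    (3,3)@(7, 7): e=[19,84,15] → █
    (4,3)@(9, 7): e=[-11,88,41] → ·
    (3,4)@(7, 9): e=[51,64,3] → █
    (4,4)@(9, 9): e=[21,68,29] → █
    (5,4)@(11, 9): e=[-9,72,55] → ·
    (3,5)@(7, 11): e=[83,44,-9] → ·
    (4,5)@(9, 11): e=[53,48,17] → █
    (5,5)@(11, 11): e=[23,52,43] → █
    (6,5)@(13, 11): e=[-7,56,69] → ·
    (2,7)@(5, 15): e=[177,0,-59] → ·  [on edge]
    (7,8)@(15, 17): e=[59,0,59] → █  [on edge]
  covered (14 px):
    · · · · · · · · · · ·
    · · · · · · · · · · ·
    · · █ · · · · · · · ·
    · · · █ · · · · · · ·
    · · · █ █ · · · · · ·
    · · · · █ █ · · · · ·
    · · · · █ █ █ · · · ·
    · · · · · █ █ █ · · ·
    · · · · · · · █ █ · ·
    · · · · · · · · · · ·
    · · · · · · · · · · ·
    · · · · · · · · · · ·

Answer: [[2,2],[3,3],[3,4],[4,4],[4,5],[5,5],[4,6],[5,6],[6,6],[5,7],[6,7],[7,7],[7,8],[8,8]]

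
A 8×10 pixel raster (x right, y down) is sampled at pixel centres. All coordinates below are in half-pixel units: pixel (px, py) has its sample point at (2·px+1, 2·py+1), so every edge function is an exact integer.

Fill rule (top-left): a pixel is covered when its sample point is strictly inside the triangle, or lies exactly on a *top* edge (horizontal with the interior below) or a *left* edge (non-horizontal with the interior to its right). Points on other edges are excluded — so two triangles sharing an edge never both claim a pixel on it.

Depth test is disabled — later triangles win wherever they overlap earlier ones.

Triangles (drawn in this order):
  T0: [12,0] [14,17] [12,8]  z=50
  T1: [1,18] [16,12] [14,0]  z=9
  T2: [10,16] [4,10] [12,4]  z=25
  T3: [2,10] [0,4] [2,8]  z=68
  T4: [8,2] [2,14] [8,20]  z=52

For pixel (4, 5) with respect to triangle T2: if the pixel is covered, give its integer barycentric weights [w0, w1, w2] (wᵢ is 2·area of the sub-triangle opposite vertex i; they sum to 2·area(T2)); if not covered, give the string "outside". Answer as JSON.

T0:
  2·area = 16
  edge (12, 0)→(14, 17): d=(2,17) right/bottom  bias=-1
  edge (14, 17)→(12, 8): d=(-2,-9) top-left  bias=+0
  edge (12, 8)→(12, 0): d=(0,-8) top-left  bias=+0
    (6,4)@(13, 9): e=[1,7,8] → #
    (7,4)@(15, 9): e=[-33,25,24] → ·
    (6,5)@(13, 11): e=[5,3,8] → #
    (7,5)@(15, 11): e=[-29,21,24] → ·
    (6,6)@(13, 13): e=[9,-1,8] → ·
  covered (2 px):
    · · · · · · · ·
    · · · · · · · ·
    · · · · · · · ·
    · · · · · · · ·
    · · · · · · # ·
    · · · · · · # ·
    · · · · · · · ·
    · · · · · · · ·
    · · · · · · · ·
    · · · · · · · ·
T1:
  2·area = 192  (B↔C swapped to make it positive)
  edge (1, 18)→(14, 0): d=(13,-18) top-left  bias=+0
  edge (14, 0)→(16, 12): d=(2,12) right/bottom  bias=-1
  edge (16, 12)→(1, 18): d=(-15,6) right/bottom  bias=-1
    (6,1)@(13, 3): e=[21,18,153] → #
    (7,1)@(15, 3): e=[57,-6,141] → ·
    (5,2)@(11, 5): e=[11,46,135] → #
    (7,2)@(15, 5): e=[83,-2,111] → ·
    (4,3)@(9, 7): e=[1,74,117] → #
    (7,3)@(15, 7): e=[109,2,81] → #
    (4,4)@(9, 9): e=[27,78,87] → #
    (3,5)@(7, 11): e=[17,106,69] → #
    (2,6)@(5, 13): e=[7,134,51] → #
    (7,6)@(15, 13): e=[187,14,-9] → ·
    (2,7)@(5, 15): e=[33,138,21] → #
    (4,7)@(9, 15): e=[105,90,-3] → ·
  covered (24 px):
    · · · · · · · ·
    · · · · · · # ·
    · · · · · # # ·
    · · · · # # # #
    · · · · # # # #
    · · · # # # # #
    · · # # # # # ·
    · · # # · · · ·
    · # · · · · · ·
    · · · · · · · ·
T2:
  2·area = 84
  edge (10, 16)→(4, 10): d=(-6,-6) top-left  bias=+0
  edge (4, 10)→(12, 4): d=(8,-6) top-left  bias=+0
  edge (12, 4)→(10, 16): d=(-2,12) right/bottom  bias=-1
    (5,2)@(11, 5): e=[72,2,10] → #
    (6,2)@(13, 5): e=[84,14,-14] → ·
    (0,3)@(1, 7): e=[0,-42,126] → ·  [on edge]
    (4,3)@(9, 7): e=[48,6,30] → #
    (6,3)@(13, 7): e=[72,30,-18] → ·
    (1,4)@(3, 9): e=[0,-14,98] → ·  [on edge]
    (3,4)@(7, 9): e=[24,10,50] → #
    (6,4)@(13, 9): e=[60,46,-22] → ·
    (2,5)@(5, 11): e=[0,14,70] → #  [on edge]
    (5,5)@(11, 11): e=[36,50,-2] → ·
    (2,6)@(5, 13): e=[-12,30,66] → ·
    (3,6)@(7, 13): e=[0,42,42] → #  [on edge]
    (4,7)@(9, 15): e=[0,70,14] → #  [on edge]
    (5,8)@(11, 17): e=[0,98,-14] → ·  [on edge]
    (6,9)@(13, 19): e=[0,126,-42] → ·  [on edge]
  covered (12 px):
    · · · · · · · ·
    · · · · · · · ·
    · · · · · # · ·
    · · · · # # · ·
    · · · # # # · ·
    · · # # # · · ·
    · · · # # · · ·
    · · · · # · · ·
    · · · · · · · ·
    · · · · · · · ·
T3:
  2·area = 4
  edge (2, 10)→(0, 4): d=(-2,-6) top-left  bias=+0
  edge (0, 4)→(2, 8): d=(2,4) right/bottom  bias=-1
  edge (2, 8)→(2, 10): d=(0,2) right/bottom  bias=-1
    (0,3)@(1, 7): e=[0,2,2] → #  [on edge]
    (1,3)@(3, 7): e=[12,-6,-2] → ·
    (0,4)@(1, 9): e=[-4,6,2] → ·
    (1,6)@(3, 13): e=[0,6,-2] → ·  [on edge]
    (2,9)@(5, 19): e=[0,10,-6] → ·  [on edge]
  covered (1 px):
    · · · · · · · ·
    · · · · · · · ·
    · · · · · · · ·
    # · · · · · · ·
    · · · · · · · ·
    · · · · · · · ·
    · · · · · · · ·
    · · · · · · · ·
    · · · · · · · ·
    · · · · · · · ·
T4:
  2·area = 108  (B↔C swapped to make it positive)
  edge (8, 2)→(8, 20): d=(0,18) right/bottom  bias=-1
  edge (8, 20)→(2, 14): d=(-6,-6) top-left  bias=+0
  edge (2, 14)→(8, 2): d=(6,-12) top-left  bias=+0
    (3,2)@(7, 5): e=[18,84,6] → #
    (4,2)@(9, 5): e=[-18,96,30] → ·
    (3,3)@(7, 7): e=[18,72,18] → #
    (4,3)@(9, 7): e=[-18,84,42] → ·
    (2,4)@(5, 9): e=[54,48,6] → #
    (4,4)@(9, 9): e=[-18,72,54] → ·
    (2,5)@(5, 11): e=[54,36,18] → #
    (4,5)@(9, 11): e=[-18,60,66] → ·
    (0,6)@(1, 13): e=[126,0,-18] → ·  [on edge]
    (1,6)@(3, 13): e=[90,12,6] → #
    (4,6)@(9, 13): e=[-18,48,78] → ·
    (1,7)@(3, 15): e=[90,0,18] → #  [on edge]
    (2,8)@(5, 17): e=[54,0,54] → #  [on edge]
    (3,9)@(7, 19): e=[18,0,90] → #  [on edge]
  covered (15 px):
    · · · · · · · ·
    · · · · · · · ·
    · · · # · · · ·
    · · · # · · · ·
    · · # # · · · ·
    · · # # · · · ·
    · # # # · · · ·
    · # # # · · · ·
    · · # # · · · ·
    · · · # · · · ·

Answer: [38,22,24]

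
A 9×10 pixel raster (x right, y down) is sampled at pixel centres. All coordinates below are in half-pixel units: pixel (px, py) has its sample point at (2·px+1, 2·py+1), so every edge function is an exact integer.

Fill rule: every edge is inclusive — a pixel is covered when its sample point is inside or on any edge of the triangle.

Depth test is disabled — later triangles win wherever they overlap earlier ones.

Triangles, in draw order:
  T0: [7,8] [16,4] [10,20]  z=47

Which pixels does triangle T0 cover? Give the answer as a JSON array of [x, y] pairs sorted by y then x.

T0:
  2·area = 120
  edge (7, 8)→(16, 4): d=(9,-4) inclusive
  edge (16, 4)→(10, 20): d=(-6,16) inclusive
  edge (10, 20)→(7, 8): d=(-3,-12) inclusive
    (7,2)@(15, 5): e=[5,10,105] → █
    (8,2)@(17, 5): e=[13,-22,129] → ·
    (5,3)@(11, 7): e=[7,62,51] → █
    (6,3)@(13, 7): e=[15,30,75] → █
    (7,3)@(15, 7): e=[23,-2,99] → ·
    (4,4)@(9, 9): e=[17,82,21] → █
    (7,4)@(15, 9): e=[41,-14,93] → ·
    (4,5)@(9, 11): e=[35,70,15] → █
    (7,5)@(15, 11): e=[59,-26,87] → ·
    (4,6)@(9, 13): e=[53,58,9] → █
    (6,6)@(13, 13): e=[69,-6,57] → ·
    (4,7)@(9, 15): e=[71,46,3] → █
  covered (14 px):
    · · · · · · · · ·
    · · · · · · · · ·
    · · · · · · · █ ·
    · · · · · █ █ · ·
    · · · · █ █ █ · ·
    · · · · █ █ █ · ·
    · · · · █ █ · · ·
    · · · · █ █ · · ·
    · · · · · █ · · ·
    · · · · · · · · ·

Result: [[7,2],[5,3],[6,3],[4,4],[5,4],[6,4],[4,5],[5,5],[6,5],[4,6],[5,6],[4,7],[5,7],[5,8]]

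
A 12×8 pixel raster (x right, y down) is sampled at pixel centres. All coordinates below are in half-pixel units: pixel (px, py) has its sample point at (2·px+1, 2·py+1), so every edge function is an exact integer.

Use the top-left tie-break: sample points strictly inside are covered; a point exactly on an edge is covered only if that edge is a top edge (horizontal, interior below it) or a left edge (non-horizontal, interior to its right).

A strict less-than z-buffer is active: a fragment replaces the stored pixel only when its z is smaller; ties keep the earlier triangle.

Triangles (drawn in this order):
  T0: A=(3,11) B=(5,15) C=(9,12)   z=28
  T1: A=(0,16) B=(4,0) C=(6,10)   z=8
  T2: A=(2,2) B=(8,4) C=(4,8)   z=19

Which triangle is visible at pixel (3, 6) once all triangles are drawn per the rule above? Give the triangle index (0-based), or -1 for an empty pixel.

T0:
  2·area = 22  (B↔C swapped to make it positive)
  edge (3, 11)→(9, 12): d=(6,1) right/bottom  bias=-1
  edge (9, 12)→(5, 15): d=(-4,3) right/bottom  bias=-1
  edge (5, 15)→(3, 11): d=(-2,-4) top-left  bias=+0
    (10,1)@(21, 3): e=[-66,0,88] → ·  [on edge]
    (0,3)@(1, 7): e=[-22,44,0] → ·  [on edge]
    (6,4)@(13, 9): e=[-22,0,44] → ·  [on edge]
    (1,5)@(3, 11): e=[0,22,0] → ·  [on edge]
    (2,6)@(5, 13): e=[10,8,4] → █
    (3,6)@(7, 13): e=[8,2,12] → █
    (4,6)@(9, 13): e=[6,-4,20] → ·
    (7,6)@(15, 13): e=[0,-22,44] → ·  [on edge]
    (2,7)@(5, 15): e=[22,0,0] → ·  [on edge]
    (3,7)@(7, 15): e=[20,-6,8] → ·
  covered (2 px):
    · · · · · · · · · · · ·
    · · · · · · · · · · · ·
    · · · · · · · · · · · ·
    · · · · · · · · · · · ·
    · · · · · · · · · · · ·
    · · · · · · · · · · · ·
    · · █ █ · · · · · · · ·
    · · · · · · · · · · · ·
T1:
  2·area = 72
  edge (0, 16)→(4, 0): d=(4,-16) top-left  bias=+0
  edge (4, 0)→(6, 10): d=(2,10) right/bottom  bias=-1
  edge (6, 10)→(0, 16): d=(-6,6) right/bottom  bias=-1
    (7,0)@(15, 1): e=[180,-108,0] → ·  [on edge]
    (6,1)@(13, 3): e=[156,-84,0] → ·  [on edge]
    (1,2)@(3, 5): e=[4,20,48] → █
    (2,2)@(5, 5): e=[36,0,36] → ·  [on edge]
    (5,2)@(11, 5): e=[132,-60,0] → ·  [on edge]
    (1,3)@(3, 7): e=[12,24,36] → █
    (2,3)@(5, 7): e=[44,4,24] → █
    (3,3)@(7, 7): e=[76,-16,12] → ·
    (4,3)@(9, 7): e=[108,-36,0] → ·  [on edge]
    (1,4)@(3, 9): e=[20,28,24] → █
    (3,4)@(7, 9): e=[84,-12,0] → ·  [on edge]
    (1,5)@(3, 11): e=[28,32,12] → █
    (2,5)@(5, 11): e=[60,12,0] → ·  [on edge]
    (1,6)@(3, 13): e=[36,36,0] → ·  [on edge]
    (0,7)@(1, 15): e=[12,60,0] → ·  [on edge]
    (3,7)@(7, 15): e=[108,0,-36] → ·  [on edge]
  covered (7 px):
    · · · · · · · · · · · ·
    · · · · · · · · · · · ·
    · █ · · · · · · · · · ·
    · █ █ · · · · · · · · ·
    · █ █ · · · · · · · · ·
    · █ · · · · · · · · · ·
    █ · · · · · · · · · · ·
    · · · · · · · · · · · ·
T2:
  2·area = 32
  edge (2, 2)→(8, 4): d=(6,2) right/bottom  bias=-1
  edge (8, 4)→(4, 8): d=(-4,4) right/bottom  bias=-1
  edge (4, 8)→(2, 2): d=(-2,-6) top-left  bias=+0
    (5,0)@(11, 1): e=[-24,0,56] → ·  [on edge]
    (1,1)@(3, 3): e=[4,24,4] → █
    (2,1)@(5, 3): e=[0,16,16] → ·  [on edge]
    (4,1)@(9, 3): e=[-8,0,40] → ·  [on edge]
    (1,2)@(3, 5): e=[16,16,0] → █  [on edge]
    (2,2)@(5, 5): e=[12,8,12] → █
    (3,2)@(7, 5): e=[8,0,24] → ·  [on edge]
    (5,2)@(11, 5): e=[0,-16,48] → ·  [on edge]
    (1,3)@(3, 7): e=[28,8,-4] → ·
    (2,3)@(5, 7): e=[24,0,8] → ·  [on edge]
    (8,3)@(17, 7): e=[0,-48,80] → ·  [on edge]
    (1,4)@(3, 9): e=[40,0,-8] → ·  [on edge]
    (11,4)@(23, 9): e=[0,-80,112] → ·  [on edge]
    (0,5)@(1, 11): e=[56,0,-24] → ·  [on edge]
    (2,5)@(5, 11): e=[48,-16,0] → ·  [on edge]
  covered (3 px):
    · · · · · · · · · · · ·
    · █ · · · · · · · · · ·
    · █ █ · · · · · · · · ·
    · · · · · · · · · · · ·
    · · · · · · · · · · · ·
    · · · · · · · · · · · ·
    · · · · · · · · · · · ·
    · · · · · · · · · · · ·

Z-buffer (winner per pixel, '.' = empty):
  . . . . . . . . . . . .
  . 2 . . . . . . . . . .
  . 1 2 . . . . . . . . .
  . 1 1 . . . . . . . . .
  . 1 1 . . . . . . . . .
  . 1 . . . . . . . . . .
  1 . 0 0 . . . . . . . .
  . . . . . . . . . . . .

Final: 0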